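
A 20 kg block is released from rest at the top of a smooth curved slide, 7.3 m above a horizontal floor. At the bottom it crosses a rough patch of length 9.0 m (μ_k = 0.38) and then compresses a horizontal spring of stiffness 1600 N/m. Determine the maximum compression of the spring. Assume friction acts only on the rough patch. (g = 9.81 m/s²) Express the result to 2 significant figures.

Initial energy: E₁ = mgh = (20)(9.81)(7.3) = 1432.3 J
Friction removes W_f = μ_k mg d = (0.38)(20)(9.81)(9.0) = 671.0 J
Energy reaching the spring: E = 1432.3 − 671.0 = 761.26 J
At max compression ½kx² = E ⇒ x = √(2E/k) = √(2 × 761.26/1600) = 0.9755 m

x = 0.98 m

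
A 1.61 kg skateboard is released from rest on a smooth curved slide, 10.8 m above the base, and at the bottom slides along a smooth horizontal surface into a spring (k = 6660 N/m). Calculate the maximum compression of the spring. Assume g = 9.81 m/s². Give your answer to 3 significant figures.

x = 0.226 m

Energy conservation (no friction) from release to max compression: mgh = ½kx²
x = √(2mgh/k) = √(2 × 1.61 × 9.81 × 10.8 / 6660) = 0.2263 m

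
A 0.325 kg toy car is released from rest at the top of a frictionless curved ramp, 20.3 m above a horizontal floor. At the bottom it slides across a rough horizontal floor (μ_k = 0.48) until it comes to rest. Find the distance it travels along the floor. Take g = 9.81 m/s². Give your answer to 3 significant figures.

d = 42.3 m

Applying the work–energy principle:
At rest all PE has been dissipated by friction: mgh = μ_k m g d
d = h/μ_k = 20.3/0.48 = 42.29 m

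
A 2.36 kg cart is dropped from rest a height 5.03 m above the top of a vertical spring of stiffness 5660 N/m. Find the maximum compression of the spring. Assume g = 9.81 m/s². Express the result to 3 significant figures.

x = 0.207 m

Take the reference level at the top of the uncompressed spring. At max compression the cart has fallen H + x and is momentarily at rest:
mg(H + x) = ½kx²
½(5660)x² − (2.36)(9.81)x − (2.36)(9.81)(5.03) = 0
2830x² − 23.15x − 116.5 = 0
x = [23.15 + √(536.0 + 1.3182e+06)]/(2 × 2830) = 0.2070 m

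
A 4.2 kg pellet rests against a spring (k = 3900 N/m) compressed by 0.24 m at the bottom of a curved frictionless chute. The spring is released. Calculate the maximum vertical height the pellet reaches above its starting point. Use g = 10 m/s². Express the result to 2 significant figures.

h = 2.7 m

Energy conservation from release to the highest point: ½kx² = mgh
h = kx²/(2mg) = (3900)(0.24)²/(2 × 4.2 × 10) = 2.674 m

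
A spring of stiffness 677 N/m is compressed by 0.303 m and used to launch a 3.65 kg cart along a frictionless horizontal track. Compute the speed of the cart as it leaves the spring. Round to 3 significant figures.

Conservation of energy: ½kx² = ½mv²
v = x√(k/m) = 0.303 × √(677/3.65) = 4.127 m/s

v = 4.13 m/s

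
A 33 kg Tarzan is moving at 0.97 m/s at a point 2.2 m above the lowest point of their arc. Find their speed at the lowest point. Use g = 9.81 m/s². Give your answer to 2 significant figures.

v = 6.6 m/s

Energy conservation between the two points: ½mv₀² + mgh = ½mv²
v² = v₀² + 2gh = (0.97)² + 2(9.81)(2.2) = 44.105
v = √44.105 = 6.641 m/s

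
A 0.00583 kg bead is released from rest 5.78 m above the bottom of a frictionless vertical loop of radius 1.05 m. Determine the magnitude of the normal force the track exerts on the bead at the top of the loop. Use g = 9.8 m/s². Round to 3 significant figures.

N = 0.343 N

Energy from release to top (height 2r): mgh = ½mv_top² + mg(2r)
v_top² = 2g(h − 2r) = 2(9.8)(5.78 − 2.100) = 72.128 m²/s²
At the top, both N and weight point toward the centre: N + mg = mv_top²/r
N = m(v_top²/r − g) = 0.00583(72.128/1.05 − 9.8) = 0.3433 N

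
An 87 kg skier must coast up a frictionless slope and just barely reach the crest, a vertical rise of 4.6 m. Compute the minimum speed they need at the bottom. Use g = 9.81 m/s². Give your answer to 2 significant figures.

At the top they are momentarily at rest, so all KE converts to PE: ½mv² = mgh
v = √(2gh) = √(2 × 9.81 × 4.6) = 9.500 m/s

v = 9.5 m/s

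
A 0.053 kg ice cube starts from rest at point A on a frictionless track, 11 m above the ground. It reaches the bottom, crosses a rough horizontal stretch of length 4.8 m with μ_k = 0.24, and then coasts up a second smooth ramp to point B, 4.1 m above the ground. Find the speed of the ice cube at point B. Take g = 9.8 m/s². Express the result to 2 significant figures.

Energy at A: mgh₁ = (0.053)(9.8)(11) = 5.7134 J
Friction loss: W_f = μ_k mg d = 0.5983 J
At B: ½mv² + mgh₂ = mgh₁ − W_f
½mv² = 5.7134 − 0.5983 − 2.1295 = 2.9855 J
v = √(2 × 2.9855/0.053) = 10.61 m/s

v = 11 m/s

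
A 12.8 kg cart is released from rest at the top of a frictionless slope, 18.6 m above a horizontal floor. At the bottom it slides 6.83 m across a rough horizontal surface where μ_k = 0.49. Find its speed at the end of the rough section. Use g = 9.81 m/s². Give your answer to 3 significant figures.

v = 17.3 m/s

Energy at the top = energy at the end + work done against friction:
mgh = ½mv² + μ_k m g d
W_f = μ_k mg d = (0.49)(12.8)(9.81)(6.83) = 420.2 J
½mv² = mgh − W_f = 2335.6 − 420.2 = 1915.3 J
v = √(2 × 1915.3/12.8) = 17.30 m/s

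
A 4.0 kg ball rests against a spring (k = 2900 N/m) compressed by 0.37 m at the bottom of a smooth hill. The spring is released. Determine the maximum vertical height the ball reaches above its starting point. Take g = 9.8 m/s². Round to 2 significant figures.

All spring PE becomes gravitational PE at the highest point: ½kx² = mgh
h = kx²/(2mg) = (2900)(0.37)²/(2 × 4.0 × 9.8) = 5.064 m

h = 5.1 m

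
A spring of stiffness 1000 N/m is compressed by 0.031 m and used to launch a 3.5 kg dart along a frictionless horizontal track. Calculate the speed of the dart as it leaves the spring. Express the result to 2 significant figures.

The dart leaves the spring when the spring is at natural length, so ½kx² = ½mv²
v = x√(k/m) = 0.031 × √(1000/3.5) = 0.5240 m/s

v = 0.52 m/s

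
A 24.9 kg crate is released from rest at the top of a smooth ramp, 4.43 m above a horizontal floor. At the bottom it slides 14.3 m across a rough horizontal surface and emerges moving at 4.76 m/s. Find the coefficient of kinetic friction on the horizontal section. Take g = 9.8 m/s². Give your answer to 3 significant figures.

μ_k = 0.229

Energy at the top = energy at the end + work done against friction:
mgh = ½mv² + μ_k m g d
mgh = 1081.0 J; ½mv² = 282.09 J
W_f = 1081.0 − 282.09 = 798.9 J
μ_k = W_f/(mg·d) = 798.9/(244.0 × 14.3) = 0.2290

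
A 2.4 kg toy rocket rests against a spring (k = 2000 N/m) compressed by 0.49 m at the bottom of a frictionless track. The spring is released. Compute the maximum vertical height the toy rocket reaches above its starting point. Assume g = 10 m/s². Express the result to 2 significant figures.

h = 10 m

Energy conservation from release to the highest point: ½kx² = mgh
h = kx²/(2mg) = (2000)(0.49)²/(2 × 2.4 × 10) = 10.00 m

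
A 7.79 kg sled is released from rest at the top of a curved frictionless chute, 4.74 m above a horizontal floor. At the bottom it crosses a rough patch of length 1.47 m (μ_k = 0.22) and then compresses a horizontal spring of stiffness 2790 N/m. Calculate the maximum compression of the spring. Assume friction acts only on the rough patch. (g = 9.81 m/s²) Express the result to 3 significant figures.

x = 0.492 m

Initial energy: E₁ = mgh = (7.79)(9.81)(4.74) = 362.23 J
Friction removes W_f = μ_k mg d = (0.22)(7.79)(9.81)(1.47) = 24.71 J
Energy reaching the spring: E = 362.23 − 24.71 = 337.52 J
At max compression ½kx² = E ⇒ x = √(2E/k) = √(2 × 337.52/2790) = 0.4919 m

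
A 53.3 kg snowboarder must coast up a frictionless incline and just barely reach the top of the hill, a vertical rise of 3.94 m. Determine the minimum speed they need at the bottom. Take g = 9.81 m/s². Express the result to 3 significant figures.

v = 8.79 m/s

At the top they are momentarily at rest, so all KE converts to PE: ½mv² = mgh
v = √(2gh) = √(2 × 9.81 × 3.94) = 8.792 m/s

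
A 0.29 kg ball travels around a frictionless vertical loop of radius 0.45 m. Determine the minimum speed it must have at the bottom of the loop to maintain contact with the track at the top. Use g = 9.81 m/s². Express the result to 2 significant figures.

At the top: mg = mv_top²/r ⇒ v_top² = gr = 4.415 m²/s²
Energy from bottom to top (height 2r): ½mv_bot² = ½mv_top² + mg(2r)
v_bot² = gr + 4gr = 5gr = 22.07
v_bot = √(5gr) = 4.698 m/s

v = 4.7 m/s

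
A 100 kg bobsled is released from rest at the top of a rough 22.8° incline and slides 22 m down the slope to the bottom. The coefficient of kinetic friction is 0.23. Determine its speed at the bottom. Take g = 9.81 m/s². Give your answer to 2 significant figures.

v = 8.7 m/s

Energy: mgh = ½mv² + W_f, with h = L sinθ and W_f = μ_k (mg cosθ) L
mgh = mgL sinθ = (100)(9.81)(22)sin22.8° = 8363.4 J
W_f = μ_k mg cosθ · L = (0.23)(100)(9.81)cos22.8°·22 = 4576 J
½mv² = 8363.4 − 4576 = 3787.4 J
v = √(2 × 3787.4/100) = 8.703 m/s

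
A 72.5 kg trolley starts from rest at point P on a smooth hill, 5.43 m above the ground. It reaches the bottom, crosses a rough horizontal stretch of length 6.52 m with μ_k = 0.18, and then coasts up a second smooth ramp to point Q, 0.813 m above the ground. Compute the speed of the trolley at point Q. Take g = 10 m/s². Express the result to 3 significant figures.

Energy at P: mgh₁ = (72.5)(10)(5.43) = 3936.8 J
Friction loss: W_f = μ_k mg d = 850.9 J
At Q: ½mv² + mgh₂ = mgh₁ − W_f
½mv² = 3936.8 − 850.9 − 589.42 = 2496.5 J
v = √(2 × 2496.5/72.5) = 8.299 m/s

v = 8.30 m/s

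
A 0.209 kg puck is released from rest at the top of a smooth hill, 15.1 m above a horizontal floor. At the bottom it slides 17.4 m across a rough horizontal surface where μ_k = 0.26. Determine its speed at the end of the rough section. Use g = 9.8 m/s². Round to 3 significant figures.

Energy bookkeeping (friction removes W_f = μ_k N d):
mgh = ½mv² + μ_k m g d
W_f = μ_k mg d = (0.26)(0.209)(9.8)(17.4) = 9.266 J
½mv² = mgh − W_f = 30.928 − 9.266 = 21.662 J
v = √(2 × 21.662/0.209) = 14.40 m/s

v = 14.4 m/s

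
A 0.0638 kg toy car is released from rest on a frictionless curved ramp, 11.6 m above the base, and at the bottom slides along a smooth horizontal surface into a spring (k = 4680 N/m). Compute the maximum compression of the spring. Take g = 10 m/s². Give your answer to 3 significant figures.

x = 0.0562 m

Energy conservation (no friction) from release to max compression: mgh = ½kx²
x = √(2mgh/k) = √(2 × 0.0638 × 10 × 11.6 / 4680) = 0.05624 m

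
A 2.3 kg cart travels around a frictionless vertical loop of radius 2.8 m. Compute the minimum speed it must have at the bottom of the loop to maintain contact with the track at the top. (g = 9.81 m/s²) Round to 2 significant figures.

v = 12 m/s

At the top: mg = mv_top²/r ⇒ v_top² = gr = 27.47 m²/s²
Energy from bottom to top (height 2r): ½mv_bot² = ½mv_top² + mg(2r)
v_bot² = gr + 4gr = 5gr = 137.3
v_bot = √(5gr) = 11.72 m/s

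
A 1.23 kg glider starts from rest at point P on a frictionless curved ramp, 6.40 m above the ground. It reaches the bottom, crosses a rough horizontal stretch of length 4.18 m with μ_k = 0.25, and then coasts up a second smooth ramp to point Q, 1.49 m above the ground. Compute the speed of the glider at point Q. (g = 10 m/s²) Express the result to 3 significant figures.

v = 8.79 m/s

Energy at P: mgh₁ = (1.23)(10)(6.40) = 78.720 J
Friction loss: W_f = μ_k mg d = 12.85 J
At Q: ½mv² + mgh₂ = mgh₁ − W_f
½mv² = 78.720 − 12.85 − 18.327 = 47.540 J
v = √(2 × 47.540/1.23) = 8.792 m/s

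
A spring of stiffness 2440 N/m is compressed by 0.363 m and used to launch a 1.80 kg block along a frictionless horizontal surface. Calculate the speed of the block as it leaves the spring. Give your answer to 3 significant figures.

Spring PE converts entirely to kinetic energy: ½kx² = ½mv²
v = x√(k/m) = 0.363 × √(2440/1.80) = 13.36 m/s

v = 13.4 m/s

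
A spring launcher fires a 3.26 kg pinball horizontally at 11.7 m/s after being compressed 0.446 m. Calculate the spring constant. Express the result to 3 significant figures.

k = 2240 N/m

Spring PE at full compression equals KE at release: ½kx² = ½mv²
k = mv²/x² = (3.26)(11.7)²/(0.446)² = 2243 N/m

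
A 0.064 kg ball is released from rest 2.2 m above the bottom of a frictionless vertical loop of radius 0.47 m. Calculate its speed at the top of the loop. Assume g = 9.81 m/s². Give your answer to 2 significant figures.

Energy conservation: mgh = ½mv_top² + mg(2r)
v_top² = 2g(h − 2r) = 2(9.81)(2.2 − 0.9400) = 24.72
v_top = 4.972 m/s

v = 5.0 m/s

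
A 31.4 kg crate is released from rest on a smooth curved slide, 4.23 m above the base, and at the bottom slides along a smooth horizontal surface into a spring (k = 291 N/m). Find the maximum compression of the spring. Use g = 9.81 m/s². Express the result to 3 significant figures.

x = 2.99 m

Gravitational PE at the top equals spring PE at max compression: mgh = ½kx²
x = √(2mgh/k) = √(2 × 31.4 × 9.81 × 4.23 / 291) = 2.993 m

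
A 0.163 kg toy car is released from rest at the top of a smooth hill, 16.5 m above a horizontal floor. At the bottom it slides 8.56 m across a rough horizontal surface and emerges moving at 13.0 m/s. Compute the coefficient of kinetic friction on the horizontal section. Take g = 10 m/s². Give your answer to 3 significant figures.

Energy at the top = energy at the end + work done against friction:
mgh = ½mv² + μ_k m g d
mgh = 26.895 J; ½mv² = 13.774 J
W_f = 26.895 − 13.774 = 13.12 J
μ_k = W_f/(mg·d) = 13.12/(1.630 × 8.56) = 0.9404

μ_k = 0.940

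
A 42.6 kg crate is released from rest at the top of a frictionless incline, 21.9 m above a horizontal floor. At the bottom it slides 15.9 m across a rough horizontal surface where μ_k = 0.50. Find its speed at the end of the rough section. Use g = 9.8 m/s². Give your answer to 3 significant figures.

Applying the work–energy principle:
mgh = ½mv² + μ_k m g d
W_f = μ_k mg d = (0.50)(42.6)(9.8)(15.9) = 3319 J
½mv² = mgh − W_f = 9142.8 − 3319 = 5823.8 J
v = √(2 × 5823.8/42.6) = 16.54 m/s

v = 16.5 m/s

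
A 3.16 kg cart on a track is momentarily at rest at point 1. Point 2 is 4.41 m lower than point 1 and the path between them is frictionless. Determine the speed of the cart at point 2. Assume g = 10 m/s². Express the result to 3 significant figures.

Equating total energy at the two states: mgh = ½mv²
v = √(2gh) = √(2 × 10 × 4.41) = √88.200 = 9.391 m/s

v = 9.39 m/s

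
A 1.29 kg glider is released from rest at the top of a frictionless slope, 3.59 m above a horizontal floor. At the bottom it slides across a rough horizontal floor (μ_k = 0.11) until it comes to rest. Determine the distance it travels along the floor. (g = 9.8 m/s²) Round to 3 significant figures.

Energy at the top = energy at the end + work done against friction:
At rest all PE has been dissipated by friction: mgh = μ_k m g d
d = h/μ_k = 3.59/0.11 = 32.64 m

d = 32.6 m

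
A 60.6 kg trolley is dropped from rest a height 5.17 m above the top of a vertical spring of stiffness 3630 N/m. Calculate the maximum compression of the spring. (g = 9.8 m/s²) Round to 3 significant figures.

x = 1.47 m

Let x be the compression. The total drop is H + x, and the trolley is instantaneously at rest at max compression, so energy conservation gives:
mg(H + x) = ½kx²
½(3630)x² − (60.6)(9.8)x − (60.6)(9.8)(5.17) = 0
1815x² − 593.9x − 3070 = 0
x = [593.9 + √(352693 + 2.2291e+07)]/(2 × 1815) = 1.474 m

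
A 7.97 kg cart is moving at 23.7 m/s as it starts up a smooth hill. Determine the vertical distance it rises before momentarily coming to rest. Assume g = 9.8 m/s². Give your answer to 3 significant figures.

Setting KE at the bottom equal to PE gained: ½mv² = mgh
h = v²/(2g) = 23.7²/(2 × 9.8) = 28.66 m

h = 28.7 m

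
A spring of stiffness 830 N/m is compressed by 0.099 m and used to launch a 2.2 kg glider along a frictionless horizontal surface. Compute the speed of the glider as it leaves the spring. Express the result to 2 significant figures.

Conservation of energy: ½kx² = ½mv²
v = x√(k/m) = 0.099 × √(830/2.2) = 1.923 m/s

v = 1.9 m/s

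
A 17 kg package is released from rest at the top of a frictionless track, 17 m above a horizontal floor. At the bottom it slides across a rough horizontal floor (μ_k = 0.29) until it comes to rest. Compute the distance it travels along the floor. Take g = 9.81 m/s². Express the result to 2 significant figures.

Energy bookkeeping (friction removes W_f = μ_k N d):
At rest all PE has been dissipated by friction: mgh = μ_k m g d
d = h/μ_k = 17/0.29 = 58.62 m

d = 59 m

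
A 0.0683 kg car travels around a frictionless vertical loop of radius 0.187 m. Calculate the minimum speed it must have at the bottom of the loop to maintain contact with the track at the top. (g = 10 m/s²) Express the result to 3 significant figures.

At the top: mg = mv_top²/r ⇒ v_top² = gr = 1.870 m²/s²
Energy from bottom to top (height 2r): ½mv_bot² = ½mv_top² + mg(2r)
v_bot² = gr + 4gr = 5gr = 9.350
v_bot = √(5gr) = 3.058 m/s

v = 3.06 m/s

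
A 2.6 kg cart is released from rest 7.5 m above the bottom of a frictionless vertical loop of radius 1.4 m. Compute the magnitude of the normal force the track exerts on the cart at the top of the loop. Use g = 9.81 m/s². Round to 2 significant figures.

N = 150 N

Energy from release to top (height 2r): mgh = ½mv_top² + mg(2r)
v_top² = 2g(h − 2r) = 2(9.81)(7.5 − 2.800) = 92.214 m²/s²
At the top, both N and weight point toward the centre: N + mg = mv_top²/r
N = m(v_top²/r − g) = 2.6(92.214/1.4 − 9.81) = 145.7 N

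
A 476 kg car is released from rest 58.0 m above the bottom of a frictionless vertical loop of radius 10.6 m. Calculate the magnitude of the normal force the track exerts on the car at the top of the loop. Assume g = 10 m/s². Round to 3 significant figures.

N = 28300 N

Energy from release to top (height 2r): mgh = ½mv_top² + mg(2r)
v_top² = 2g(h − 2r) = 2(10)(58.0 − 21.20) = 736.00 m²/s²
At the top, both N and weight point toward the centre: N + mg = mv_top²/r
N = m(v_top²/r − g) = 476(736.00/10.6 − 10) = 28291 N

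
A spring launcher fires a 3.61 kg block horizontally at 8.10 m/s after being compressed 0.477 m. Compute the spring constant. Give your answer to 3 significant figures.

k = 1040 N/m

Energy stored in the spring equals the launch KE: ½kx² = ½mv²
k = mv²/x² = (3.61)(8.10)²/(0.477)² = 1041 N/m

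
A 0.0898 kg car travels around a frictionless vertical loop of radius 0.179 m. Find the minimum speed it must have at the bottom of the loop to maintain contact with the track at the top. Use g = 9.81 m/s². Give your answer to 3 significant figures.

v = 2.96 m/s

At the top: mg = mv_top²/r ⇒ v_top² = gr = 1.756 m²/s²
Energy from bottom to top (height 2r): ½mv_bot² = ½mv_top² + mg(2r)
v_bot² = gr + 4gr = 5gr = 8.780
v_bot = √(5gr) = 2.963 m/s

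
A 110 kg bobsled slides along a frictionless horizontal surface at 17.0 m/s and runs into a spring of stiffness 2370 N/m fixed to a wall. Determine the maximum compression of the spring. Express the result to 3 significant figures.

At max compression the bobsled is momentarily at rest: ½mv² = ½kx²
x = v√(m/k) = 17.0 × √(110/2370) = 3.662 m

x = 3.66 m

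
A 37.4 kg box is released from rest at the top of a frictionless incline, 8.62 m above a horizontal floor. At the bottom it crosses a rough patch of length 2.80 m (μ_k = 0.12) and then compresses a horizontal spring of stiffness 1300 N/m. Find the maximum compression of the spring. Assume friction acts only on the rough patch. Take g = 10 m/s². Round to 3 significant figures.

x = 2.18 m

Initial energy: E₁ = mgh = (37.4)(10)(8.62) = 3223.9 J
Friction removes W_f = μ_k mg d = (0.12)(37.4)(10)(2.80) = 125.7 J
Energy reaching the spring: E = 3223.9 − 125.7 = 3098.2 J
At max compression ½kx² = E ⇒ x = √(2E/k) = √(2 × 3098.2/1300) = 2.183 m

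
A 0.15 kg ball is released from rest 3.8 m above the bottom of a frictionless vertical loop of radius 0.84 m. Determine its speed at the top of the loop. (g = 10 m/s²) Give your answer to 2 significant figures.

v = 6.5 m/s

Energy conservation: mgh = ½mv_top² + mg(2r)
v_top² = 2g(h − 2r) = 2(10)(3.8 − 1.680) = 42.40
v_top = 6.512 m/s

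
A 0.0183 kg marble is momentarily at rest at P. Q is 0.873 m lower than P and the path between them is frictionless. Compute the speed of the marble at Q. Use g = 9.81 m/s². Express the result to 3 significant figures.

v = 4.14 m/s

Mechanical energy is conserved (no friction): mgh = ½mv²
v = √(2gh) = √(2 × 9.81 × 0.873) = √17.128 = 4.139 m/s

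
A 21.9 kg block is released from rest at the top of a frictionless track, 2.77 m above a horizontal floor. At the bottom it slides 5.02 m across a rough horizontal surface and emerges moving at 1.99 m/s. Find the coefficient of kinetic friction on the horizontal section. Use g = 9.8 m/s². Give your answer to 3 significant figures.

μ_k = 0.512

Applying the work–energy principle:
mgh = ½mv² + μ_k m g d
mgh = 594.50 J; ½mv² = 43.363 J
W_f = 594.50 − 43.363 = 551.1 J
μ_k = W_f/(mg·d) = 551.1/(214.6 × 5.02) = 0.5115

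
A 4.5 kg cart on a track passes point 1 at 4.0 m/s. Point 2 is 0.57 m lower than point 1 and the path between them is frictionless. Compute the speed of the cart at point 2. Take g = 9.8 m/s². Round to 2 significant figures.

v = 5.2 m/s

By conservation of mechanical energy, ½mv₀² + mgh = ½mv²
v² = v₀² + 2gh = (4.0)² + 2(9.8)(0.57) = 27.172
v = √27.172 = 5.213 m/s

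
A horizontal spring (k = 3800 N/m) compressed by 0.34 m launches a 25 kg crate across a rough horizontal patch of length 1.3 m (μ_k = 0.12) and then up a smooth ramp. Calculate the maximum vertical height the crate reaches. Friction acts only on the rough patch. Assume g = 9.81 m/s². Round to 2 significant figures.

Spring energy: E₀ = ½kx² = ½(3800)(0.34)² = 219.64 J
Friction: W_f = μ_k mg d = (0.12)(25)(9.81)(1.3) = 38.26 J
Energy at base of ramp: E = 219.64 − 38.26 = 181.38 J
At max height all remaining energy is PE: mgh = E ⇒ h = E/(mg) = 181.38/(25 × 9.81) = 0.7396 m

h = 0.74 m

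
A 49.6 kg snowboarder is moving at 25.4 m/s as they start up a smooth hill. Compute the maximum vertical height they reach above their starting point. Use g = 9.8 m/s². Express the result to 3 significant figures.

By energy conservation, ½mv² = mgh
h = v²/(2g) = 25.4²/(2 × 9.8) = 32.92 m

h = 32.9 m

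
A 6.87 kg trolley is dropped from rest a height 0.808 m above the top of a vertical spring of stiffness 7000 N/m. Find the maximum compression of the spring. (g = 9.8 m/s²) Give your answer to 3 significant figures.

x = 0.135 m

Take the reference level at the top of the uncompressed spring. At max compression the trolley has fallen H + x and is momentarily at rest:
mg(H + x) = ½kx²
½(7000)x² − (6.87)(9.8)x − (6.87)(9.8)(0.808) = 0
3500x² − 67.33x − 54.40 = 0
x = [67.33 + √(4533 + 761592)]/(2 × 3500) = 0.1347 m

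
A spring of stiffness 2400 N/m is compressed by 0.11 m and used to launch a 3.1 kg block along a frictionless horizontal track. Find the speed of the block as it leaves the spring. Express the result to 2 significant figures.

v = 3.1 m/s

Spring PE converts entirely to kinetic energy: ½kx² = ½mv²
v = x√(k/m) = 0.11 × √(2400/3.1) = 3.061 m/s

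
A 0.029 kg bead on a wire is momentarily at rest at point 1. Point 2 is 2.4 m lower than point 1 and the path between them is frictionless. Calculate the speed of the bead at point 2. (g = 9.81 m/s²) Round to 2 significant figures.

Mechanical energy is conserved (no friction): mgh = ½mv²
v = √(2gh) = √(2 × 9.81 × 2.4) = √47.088 = 6.862 m/s

v = 6.9 m/s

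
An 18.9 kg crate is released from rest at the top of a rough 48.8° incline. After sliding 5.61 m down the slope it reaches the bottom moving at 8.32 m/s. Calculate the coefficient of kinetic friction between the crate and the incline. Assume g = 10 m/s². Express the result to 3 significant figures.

μ_k = 0.206

mgh = ½mv² + μ_k (mg cosθ) L, with h = L sinθ
mgL sinθ = 797.78 J; ½mv² = 654.15 J
W_f = 797.78 − 654.15 = 143.6 J
μ_k = W_f/(mg cosθ · L) = 143.6/(124.5 × 5.61) = 0.2056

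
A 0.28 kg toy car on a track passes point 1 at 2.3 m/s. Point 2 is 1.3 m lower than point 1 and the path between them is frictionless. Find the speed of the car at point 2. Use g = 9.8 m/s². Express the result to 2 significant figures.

v = 5.5 m/s

Equating total energy at the two states: ½mv₀² + mgh = ½mv²
v² = v₀² + 2gh = (2.3)² + 2(9.8)(1.3) = 30.770
v = √30.770 = 5.547 m/s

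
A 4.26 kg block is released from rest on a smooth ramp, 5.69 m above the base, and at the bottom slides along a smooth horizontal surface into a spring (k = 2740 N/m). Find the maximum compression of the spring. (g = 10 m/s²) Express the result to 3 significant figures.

Energy conservation (no friction) from release to max compression: mgh = ½kx²
x = √(2mgh/k) = √(2 × 4.26 × 10 × 5.69 / 2740) = 0.4206 m

x = 0.421 m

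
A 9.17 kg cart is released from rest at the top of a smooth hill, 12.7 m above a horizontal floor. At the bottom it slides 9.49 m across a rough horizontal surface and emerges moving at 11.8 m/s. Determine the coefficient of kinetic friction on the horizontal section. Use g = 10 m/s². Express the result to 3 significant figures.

μ_k = 0.605

Energy at the top = energy at the end + work done against friction:
mgh = ½mv² + μ_k m g d
mgh = 1164.6 J; ½mv² = 638.42 J
W_f = 1164.6 − 638.42 = 526.2 J
μ_k = W_f/(mg·d) = 526.2/(91.70 × 9.49) = 0.6046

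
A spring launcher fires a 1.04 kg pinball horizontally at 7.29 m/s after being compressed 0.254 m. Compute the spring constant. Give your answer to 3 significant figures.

k = 857 N/m

Spring PE at full compression equals KE at release: ½kx² = ½mv²
k = mv²/x² = (1.04)(7.29)²/(0.254)² = 856.7 N/m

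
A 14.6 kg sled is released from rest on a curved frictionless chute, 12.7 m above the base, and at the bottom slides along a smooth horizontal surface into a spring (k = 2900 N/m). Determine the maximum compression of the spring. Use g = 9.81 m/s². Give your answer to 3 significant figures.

x = 1.12 m

Energy conservation (no friction) from release to max compression: mgh = ½kx²
x = √(2mgh/k) = √(2 × 14.6 × 9.81 × 12.7 / 2900) = 1.120 m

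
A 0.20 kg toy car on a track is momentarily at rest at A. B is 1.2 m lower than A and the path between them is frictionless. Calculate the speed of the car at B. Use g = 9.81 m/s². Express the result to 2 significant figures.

v = 4.9 m/s

Equating total energy at the two states: mgh = ½mv²
v = √(2gh) = √(2 × 9.81 × 1.2) = √23.544 = 4.852 m/s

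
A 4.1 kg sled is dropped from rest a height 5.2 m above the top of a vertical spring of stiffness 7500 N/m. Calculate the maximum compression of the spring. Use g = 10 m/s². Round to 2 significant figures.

x = 0.24 m

Let x be the compression. The total drop is H + x, and the sled is instantaneously at rest at max compression, so energy conservation gives:
mg(H + x) = ½kx²
½(7500)x² − (4.1)(10)x − (4.1)(10)(5.2) = 0
3750x² − 41.00x − 213.2 = 0
x = [41.00 + √(1681 + 3.1980e+06)]/(2 × 3750) = 0.2440 m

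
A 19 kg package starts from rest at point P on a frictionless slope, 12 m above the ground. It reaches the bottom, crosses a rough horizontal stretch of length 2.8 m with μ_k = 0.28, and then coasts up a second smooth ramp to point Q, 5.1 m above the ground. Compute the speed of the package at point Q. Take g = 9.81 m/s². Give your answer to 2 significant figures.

v = 11 m/s

Energy at P: mgh₁ = (19)(9.81)(12) = 2236.7 J
Friction loss: W_f = μ_k mg d = 146.1 J
At Q: ½mv² + mgh₂ = mgh₁ − W_f
½mv² = 2236.7 − 146.1 − 950.59 = 1140.0 J
v = √(2 × 1140.0/19) = 10.95 m/s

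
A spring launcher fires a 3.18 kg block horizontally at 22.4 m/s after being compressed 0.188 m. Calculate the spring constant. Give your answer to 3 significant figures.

½kx² = ½mv²
k = mv²/x² = (3.18)(22.4)²/(0.188)² = 45145 N/m

k = 45100 N/m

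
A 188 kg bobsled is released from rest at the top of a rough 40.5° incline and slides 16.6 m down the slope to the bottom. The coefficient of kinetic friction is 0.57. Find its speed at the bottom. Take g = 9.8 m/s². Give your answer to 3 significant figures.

Work–energy: mg(L sinθ) − μ_k(mg cosθ)L = ½mv²
mgh = mgL sinθ = (188)(9.8)(16.6)sin40.5° = 19863 J
W_f = μ_k mg cosθ · L = (0.57)(188)(9.8)cos40.5°·16.6 = 13256 J
½mv² = 19863 − 13256 = 6606.6 J
v = √(2 × 6606.6/188) = 8.384 m/s

v = 8.38 m/s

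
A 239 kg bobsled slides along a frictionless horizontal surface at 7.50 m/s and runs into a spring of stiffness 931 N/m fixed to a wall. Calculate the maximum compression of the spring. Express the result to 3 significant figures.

At max compression the bobsled is momentarily at rest: ½mv² = ½kx²
x = v√(m/k) = 7.50 × √(239/931) = 3.800 m

x = 3.80 m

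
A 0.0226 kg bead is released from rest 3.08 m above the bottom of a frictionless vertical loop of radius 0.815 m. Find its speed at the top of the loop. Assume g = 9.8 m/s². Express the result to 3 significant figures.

v = 5.33 m/s

Energy conservation: mgh = ½mv_top² + mg(2r)
v_top² = 2g(h − 2r) = 2(9.8)(3.08 − 1.630) = 28.42
v_top = 5.331 m/s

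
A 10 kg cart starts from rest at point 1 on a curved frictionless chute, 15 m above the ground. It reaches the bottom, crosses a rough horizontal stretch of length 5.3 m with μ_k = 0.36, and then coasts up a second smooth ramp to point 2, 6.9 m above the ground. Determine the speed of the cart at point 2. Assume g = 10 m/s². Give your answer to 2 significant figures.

v = 11 m/s

Energy at 1: mgh₁ = (10)(10)(15) = 1500.0 J
Friction loss: W_f = μ_k mg d = 190.8 J
At 2: ½mv² + mgh₂ = mgh₁ − W_f
½mv² = 1500.0 − 190.8 − 690.00 = 619.20 J
v = √(2 × 619.20/10) = 11.13 m/s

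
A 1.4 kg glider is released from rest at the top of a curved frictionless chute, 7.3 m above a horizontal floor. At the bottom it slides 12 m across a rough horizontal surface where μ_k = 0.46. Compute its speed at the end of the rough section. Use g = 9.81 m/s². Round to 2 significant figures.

Energy bookkeeping (friction removes W_f = μ_k N d):
mgh = ½mv² + μ_k m g d
W_f = μ_k mg d = (0.46)(1.4)(9.81)(12) = 75.81 J
½mv² = mgh − W_f = 100.26 − 75.81 = 24.447 J
v = √(2 × 24.447/1.4) = 5.910 m/s

v = 5.9 m/s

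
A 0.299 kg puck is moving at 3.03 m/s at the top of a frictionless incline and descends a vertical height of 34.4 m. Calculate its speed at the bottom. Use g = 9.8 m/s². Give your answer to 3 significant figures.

v = 26.1 m/s

Energy conservation between the two points: ½mv₀² + mgh = ½mv²
The mass cancels from both sides.
v² = v₀² + 2gh = (3.03)² + 2(9.8)(34.4) = 683.42
v = √683.42 = 26.14 m/s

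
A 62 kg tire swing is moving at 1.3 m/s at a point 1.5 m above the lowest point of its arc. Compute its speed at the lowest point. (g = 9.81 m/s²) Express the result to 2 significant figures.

Energy conservation between the two points: ½mv₀² + mgh = ½mv²
v² = v₀² + 2gh = (1.3)² + 2(9.81)(1.5) = 31.120
v = √31.120 = 5.579 m/s

v = 5.6 m/s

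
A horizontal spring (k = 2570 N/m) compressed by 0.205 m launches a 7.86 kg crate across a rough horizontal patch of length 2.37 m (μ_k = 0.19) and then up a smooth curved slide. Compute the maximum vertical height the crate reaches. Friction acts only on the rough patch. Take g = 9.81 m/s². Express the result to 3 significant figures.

h = 0.250 m

Spring energy: E₀ = ½kx² = ½(2570)(0.205)² = 54.002 J
Friction: W_f = μ_k mg d = (0.19)(7.86)(9.81)(2.37) = 34.72 J
Energy at base of ramp: E = 54.002 − 34.72 = 19.281 J
At max height all remaining energy is PE: mgh = E ⇒ h = E/(mg) = 19.281/(7.86 × 9.81) = 0.2501 m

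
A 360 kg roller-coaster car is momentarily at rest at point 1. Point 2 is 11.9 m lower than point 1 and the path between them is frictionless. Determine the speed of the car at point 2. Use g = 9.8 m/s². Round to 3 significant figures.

v = 15.3 m/s

Mechanical energy is conserved (no friction): mgh = ½mv²
v = √(2gh) = √(2 × 9.8 × 11.9) = √233.24 = 15.27 m/s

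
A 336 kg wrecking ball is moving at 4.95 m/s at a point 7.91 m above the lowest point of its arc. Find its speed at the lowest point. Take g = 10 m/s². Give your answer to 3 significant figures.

v = 13.5 m/s

Mechanical energy is conserved (no friction): ½mv₀² + mgh = ½mv²
The mass cancels from both sides.
v² = v₀² + 2gh = (4.95)² + 2(10)(7.91) = 182.70
v = √182.70 = 13.52 m/s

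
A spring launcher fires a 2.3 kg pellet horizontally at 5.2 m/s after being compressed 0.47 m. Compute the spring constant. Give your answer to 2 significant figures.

k = 280 N/m

Spring PE at full compression equals KE at release: ½kx² = ½mv²
k = mv²/x² = (2.3)(5.2)²/(0.47)² = 281.5 N/m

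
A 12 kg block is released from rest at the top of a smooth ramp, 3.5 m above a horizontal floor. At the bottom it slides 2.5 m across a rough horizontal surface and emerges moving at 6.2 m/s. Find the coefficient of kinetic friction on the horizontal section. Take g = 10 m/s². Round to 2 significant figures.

μ_k = 0.63

Energy bookkeeping (friction removes W_f = μ_k N d):
mgh = ½mv² + μ_k m g d
mgh = 420.00 J; ½mv² = 230.64 J
W_f = 420.00 − 230.64 = 189.4 J
μ_k = W_f/(mg·d) = 189.4/(120.0 × 2.5) = 0.6312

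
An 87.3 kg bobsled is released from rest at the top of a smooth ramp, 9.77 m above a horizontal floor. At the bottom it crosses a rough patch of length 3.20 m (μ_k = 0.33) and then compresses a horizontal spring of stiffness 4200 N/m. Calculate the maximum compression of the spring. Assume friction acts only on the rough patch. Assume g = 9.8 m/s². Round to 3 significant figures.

x = 1.88 m

Initial energy: E₁ = mgh = (87.3)(9.8)(9.77) = 8358.6 J
Friction removes W_f = μ_k mg d = (0.33)(87.3)(9.8)(3.20) = 903.5 J
Energy reaching the spring: E = 8358.6 − 903.5 = 7455.2 J
At max compression ½kx² = E ⇒ x = √(2E/k) = √(2 × 7455.2/4200) = 1.884 m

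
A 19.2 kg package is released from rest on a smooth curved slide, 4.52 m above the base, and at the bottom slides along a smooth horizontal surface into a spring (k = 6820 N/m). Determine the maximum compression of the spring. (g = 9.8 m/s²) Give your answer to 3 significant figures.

x = 0.499 m

Gravitational PE at the top equals spring PE at max compression: mgh = ½kx²
x = √(2mgh/k) = √(2 × 19.2 × 9.8 × 4.52 / 6820) = 0.4994 m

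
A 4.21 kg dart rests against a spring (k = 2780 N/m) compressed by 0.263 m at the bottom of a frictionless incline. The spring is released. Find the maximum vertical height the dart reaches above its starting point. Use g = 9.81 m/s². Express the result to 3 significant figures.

h = 2.33 m

All spring PE becomes gravitational PE at the highest point: ½kx² = mgh
h = kx²/(2mg) = (2780)(0.263)²/(2 × 4.21 × 9.81) = 2.328 m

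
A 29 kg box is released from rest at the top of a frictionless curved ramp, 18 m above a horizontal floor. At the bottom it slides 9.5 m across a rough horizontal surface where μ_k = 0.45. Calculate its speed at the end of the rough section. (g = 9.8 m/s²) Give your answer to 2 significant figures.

v = 16 m/s

Energy at the top = energy at the end + work done against friction:
mgh = ½mv² + μ_k m g d
W_f = μ_k mg d = (0.45)(29)(9.8)(9.5) = 1215 J
½mv² = mgh − W_f = 5115.6 − 1215 = 3900.6 J
v = √(2 × 3900.6/29) = 16.40 m/s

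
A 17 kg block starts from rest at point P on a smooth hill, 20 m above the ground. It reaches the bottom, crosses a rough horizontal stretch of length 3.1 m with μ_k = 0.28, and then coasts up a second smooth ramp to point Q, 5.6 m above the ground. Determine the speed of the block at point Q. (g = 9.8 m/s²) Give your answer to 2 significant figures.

v = 16 m/s

Energy at P: mgh₁ = (17)(9.8)(20) = 3332.0 J
Friction loss: W_f = μ_k mg d = 144.6 J
At Q: ½mv² + mgh₂ = mgh₁ − W_f
½mv² = 3332.0 − 144.6 − 932.96 = 2254.4 J
v = √(2 × 2254.4/17) = 16.29 m/s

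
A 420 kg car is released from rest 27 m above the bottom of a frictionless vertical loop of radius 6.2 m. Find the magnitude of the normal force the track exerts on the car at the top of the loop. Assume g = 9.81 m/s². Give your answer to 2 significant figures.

N = 15000 N

Energy from release to top (height 2r): mgh = ½mv_top² + mg(2r)
v_top² = 2g(h − 2r) = 2(9.81)(27 − 12.40) = 286.45 m²/s²
At the top, both N and weight point toward the centre: N + mg = mv_top²/r
N = m(v_top²/r − g) = 420(286.45/6.2 − 9.81) = 15285 N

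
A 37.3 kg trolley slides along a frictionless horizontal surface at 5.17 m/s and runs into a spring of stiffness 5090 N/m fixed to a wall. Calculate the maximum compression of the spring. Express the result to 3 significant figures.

x = 0.443 m

All KE is stored as spring PE at maximum compression: ½mv² = ½kx²
x = v√(m/k) = 5.17 × √(37.3/5090) = 0.4426 m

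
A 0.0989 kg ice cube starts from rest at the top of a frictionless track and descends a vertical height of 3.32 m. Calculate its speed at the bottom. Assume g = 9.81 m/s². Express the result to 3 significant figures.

v = 8.07 m/s

By conservation of mechanical energy, mgh = ½mv²
v = √(2gh) = √(2 × 9.81 × 3.32) = √65.138 = 8.071 m/s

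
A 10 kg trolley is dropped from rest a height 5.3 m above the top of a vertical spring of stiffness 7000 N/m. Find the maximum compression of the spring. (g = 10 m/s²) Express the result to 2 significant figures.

x = 0.40 m

Measuring PE from the top of the relaxed spring, at max compression the trolley has dropped H + x with zero KE, so:
mg(H + x) = ½kx²
½(7000)x² − (10)(10)x − (10)(10)(5.3) = 0
3500x² − 100.0x − 530.0 = 0
x = [100.0 + √(10000 + 7.4200e+06)]/(2 × 3500) = 0.4037 m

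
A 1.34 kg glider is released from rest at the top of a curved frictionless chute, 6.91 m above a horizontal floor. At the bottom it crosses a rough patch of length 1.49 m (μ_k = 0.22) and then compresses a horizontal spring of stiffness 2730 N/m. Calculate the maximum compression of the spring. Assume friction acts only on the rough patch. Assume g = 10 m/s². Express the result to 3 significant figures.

x = 0.254 m

Initial energy: E₁ = mgh = (1.34)(10)(6.91) = 92.594 J
Friction removes W_f = μ_k mg d = (0.22)(1.34)(10)(1.49) = 4.393 J
Energy reaching the spring: E = 92.594 − 4.393 = 88.201 J
At max compression ½kx² = E ⇒ x = √(2E/k) = √(2 × 88.201/2730) = 0.2542 m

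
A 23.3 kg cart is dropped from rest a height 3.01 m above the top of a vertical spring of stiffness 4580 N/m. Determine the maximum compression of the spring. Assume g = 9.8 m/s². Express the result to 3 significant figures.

x = 0.600 m

Measuring PE from the top of the relaxed spring, at max compression the cart has dropped H + x with zero KE, so:
mg(H + x) = ½kx²
½(4580)x² − (23.3)(9.8)x − (23.3)(9.8)(3.01) = 0
2290x² − 228.3x − 687.3 = 0
x = [228.3 + √(52139 + 6.2957e+06)]/(2 × 2290) = 0.6000 m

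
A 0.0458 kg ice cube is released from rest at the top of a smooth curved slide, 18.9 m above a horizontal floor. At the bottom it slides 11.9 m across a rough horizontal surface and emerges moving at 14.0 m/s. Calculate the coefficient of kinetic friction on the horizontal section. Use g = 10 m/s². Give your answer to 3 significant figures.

Energy bookkeeping (friction removes W_f = μ_k N d):
mgh = ½mv² + μ_k m g d
mgh = 8.6562 J; ½mv² = 4.4884 J
W_f = 8.6562 − 4.4884 = 4.168 J
μ_k = W_f/(mg·d) = 4.168/(0.4580 × 11.9) = 0.7647

μ_k = 0.765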